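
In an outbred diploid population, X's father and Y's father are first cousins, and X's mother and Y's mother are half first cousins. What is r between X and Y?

0.046875

Wright's path rule: contributions from independent ancestry routes add.
X and Y are related in two ways: second cousins through their fathers (r = 1/32) and half second cousins through their mothers (r = 1/64).
r = 1/32 + 1/64 = 0.046875.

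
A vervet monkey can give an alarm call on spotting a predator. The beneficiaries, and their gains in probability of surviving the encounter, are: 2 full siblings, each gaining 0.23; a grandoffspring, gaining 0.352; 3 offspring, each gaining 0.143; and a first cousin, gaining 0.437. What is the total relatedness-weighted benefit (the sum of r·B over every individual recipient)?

0.587125

r to a full sibling = 0.5 (full sibs share both parents — two paths of length 2: r = 2·(1/2)^2 = 1/2).
r to a grandoffspring = 0.25 (two parent–offspring links: r = (1/2)^2 = 1/4).
r to an offspring = 0.5 (one parent–offspring link: r = (1/2)^1 = 1/2).
r to a first cousin = 0.125 (first cousins share one grandparent pair — two paths of length 4: r = 2·(1/2)^4 = 1/8).
Summing one r·B term per recipient: 2·0.5·0.23 + 1·0.25·0.352 + 3·0.5·0.143 + 1·0.125·0.437 = 0.587125.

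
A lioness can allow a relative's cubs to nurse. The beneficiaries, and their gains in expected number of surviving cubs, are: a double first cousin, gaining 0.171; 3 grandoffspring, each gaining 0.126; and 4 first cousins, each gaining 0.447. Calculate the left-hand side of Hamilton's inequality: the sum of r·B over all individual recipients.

0.36075

r to a double first cousin = 1/4 (double first cousins share both grandparent pairs — four paths of length 4: r = 4·(1/2)^4 = 1/4).
r to a grandoffspring = 0.25 (two parent–offspring links: r = (1/2)^2 = 1/4).
r to a first cousin = 0.125 (first cousins share one grandparent pair — two paths of length 4: r = 2·(1/2)^4 = 1/8).
Summing one r·B term per recipient: 1·0.25·0.171 + 3·0.25·0.126 + 4·0.125·0.447 = 0.36075.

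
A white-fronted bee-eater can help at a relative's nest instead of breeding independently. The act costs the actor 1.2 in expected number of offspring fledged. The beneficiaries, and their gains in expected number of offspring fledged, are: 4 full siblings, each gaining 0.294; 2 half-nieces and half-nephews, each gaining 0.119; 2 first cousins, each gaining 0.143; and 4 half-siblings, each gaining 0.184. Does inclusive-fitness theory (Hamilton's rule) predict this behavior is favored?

Hamilton's rule: the trait is favored when the sum of r·B over every recipient exceeds the actor's cost C.
r to a full sibling = 0.5 (full sibs share both parents — two paths of length 2: r = 2·(1/2)^2 = 1/2).
r to a half-niece or half-nephew = 0.125 (half-aunt/uncle↔niece/nephew: one path of length 3: r = (1/2)^3 = 1/8).
r to a first cousin = 0.125 (first cousins share one grandparent pair — two paths of length 4: r = 2·(1/2)^4 = 1/8).
r to a half-sibling = 1/4 (half-sibs share one parent — one path of length 2: r = (1/2)^2 = 1/4).
Summing one r·B term per recipient: 4·0.5·0.294 + 2·0.125·0.119 + 2·0.125·0.143 + 4·0.25·0.184 = 0.8375.
0.8375 < 1.2: the indirect benefit is less than the cost.

No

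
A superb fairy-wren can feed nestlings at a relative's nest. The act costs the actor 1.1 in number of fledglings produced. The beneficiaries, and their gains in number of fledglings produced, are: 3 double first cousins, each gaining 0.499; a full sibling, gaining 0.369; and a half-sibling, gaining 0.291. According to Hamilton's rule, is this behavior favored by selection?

No

Hamilton's rule: the trait is favored when the sum of r·B over every recipient exceeds the actor's cost C.
r to a double first cousin = 1/4 (double first cousins share both grandparent pairs — four paths of length 4: r = 4·(1/2)^4 = 1/4).
r to a full sibling = 0.5 (full sibs share both parents — two paths of length 2: r = 2·(1/2)^2 = 1/2).
r to a half-sibling = 1/4 (half-sibs share one parent — one path of length 2: r = (1/2)^2 = 1/4).
Summing one r·B term per recipient: 3·0.25·0.499 + 1·0.5·0.369 + 1·0.25·0.291 = 0.6315.
0.6315 < 1.1: the indirect benefit is less than the cost.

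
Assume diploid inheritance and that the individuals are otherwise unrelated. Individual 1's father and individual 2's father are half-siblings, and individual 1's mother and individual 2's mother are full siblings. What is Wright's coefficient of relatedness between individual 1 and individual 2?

With two independent routes of shared ancestry, r is the sum of the two contributions.
Individual 1 and individual 2 are related in two ways: half first cousins through their fathers (r = 1/16) and first cousins through their mothers (r = 1/8).
r = 1/16 + 1/8 = 0.1875.

0.1875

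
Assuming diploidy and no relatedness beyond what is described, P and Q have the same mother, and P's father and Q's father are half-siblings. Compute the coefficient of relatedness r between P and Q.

With two independent routes of shared ancestry, r is the sum of the two contributions.
P and Q are related in two ways: half-sibs through their shared mother (r = 1/4) and half first cousins through their fathers (r = 1/16).
r = 1/4 + 1/16 = 0.3125.

0.3125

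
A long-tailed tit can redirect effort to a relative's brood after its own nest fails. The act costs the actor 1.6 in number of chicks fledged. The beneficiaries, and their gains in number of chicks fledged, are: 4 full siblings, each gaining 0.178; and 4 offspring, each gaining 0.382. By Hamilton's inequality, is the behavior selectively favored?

Hamilton's rule: the trait is favored when the sum of r·B over every recipient exceeds the actor's cost C.
r to a full sibling = 1/2 (full sibs share both parents — two paths of length 2: r = 2·(1/2)^2 = 1/2).
r to an offspring = 1/2 (one parent–offspring link: r = (1/2)^1 = 1/2).
Summing one r·B term per recipient: 4·0.5·0.178 + 4·0.5·0.382 = 1.12.
1.12 < 1.6: the indirect benefit is less than the cost.

No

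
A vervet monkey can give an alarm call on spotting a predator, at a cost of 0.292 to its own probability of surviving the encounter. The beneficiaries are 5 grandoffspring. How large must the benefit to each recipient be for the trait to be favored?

0.2336

r to a grandoffspring = 0.25 (two parent–offspring links: r = (1/2)^2 = 1/4).
Hamilton's rule with n recipients of equal r: n·r·B > C, so B > C/(n·r) = 0.292/(5·0.25) = 0.2336.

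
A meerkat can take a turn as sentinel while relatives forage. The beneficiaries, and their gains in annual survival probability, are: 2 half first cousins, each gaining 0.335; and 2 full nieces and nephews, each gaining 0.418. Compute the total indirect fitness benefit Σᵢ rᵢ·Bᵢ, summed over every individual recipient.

0.250875

r to a half first cousin = 0.0625 (half first cousins share one grandparent — one path of length 4: r = (1/2)^4 = 1/16).
r to a full niece or nephew = 0.25 (full aunt/uncle↔niece/nephew: two paths of length 3 through the shared grandparent pair: r = 2·(1/2)^3 = 1/4).
Summing one r·B term per recipient: 2·0.0625·0.335 + 2·0.25·0.418 = 0.250875.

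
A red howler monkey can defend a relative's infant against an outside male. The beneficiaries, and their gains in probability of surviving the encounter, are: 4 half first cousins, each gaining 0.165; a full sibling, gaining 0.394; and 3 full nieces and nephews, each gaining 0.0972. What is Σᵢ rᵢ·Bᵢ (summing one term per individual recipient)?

0.31115

r to a half first cousin = 0.0625 (half first cousins share one grandparent — one path of length 4: r = (1/2)^4 = 1/16).
r to a full sibling = 1/2 (full sibs share both parents — two paths of length 2: r = 2·(1/2)^2 = 1/2).
r to a full niece or nephew = 0.25 (full aunt/uncle↔niece/nephew: two paths of length 3 through the shared grandparent pair: r = 2·(1/2)^3 = 1/4).
Summing one r·B term per recipient: 4·0.0625·0.165 + 1·0.5·0.394 + 3·0.25·0.0972 = 0.31115.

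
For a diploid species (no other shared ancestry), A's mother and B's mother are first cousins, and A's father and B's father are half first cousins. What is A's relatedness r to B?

Independent pedigree routes through distinct common ancestors add.
A and B are related in two ways: second cousins through their mothers (r = 1/32) and half second cousins through their fathers (r = 1/64).
r = 1/32 + 1/64 = 0.046875.

0.046875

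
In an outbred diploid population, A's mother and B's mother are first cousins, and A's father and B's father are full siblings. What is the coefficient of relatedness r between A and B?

Wright's path rule: contributions from independent ancestry routes add.
A and B are related in two ways: second cousins through their mothers (r = 1/32) and first cousins through their fathers (r = 1/8).
r = 1/32 + 1/8 = 0.15625.

0.15625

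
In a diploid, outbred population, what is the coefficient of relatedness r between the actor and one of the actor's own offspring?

Each parent–offspring link contributes a factor of 1/2, and independent paths through distinct common ancestors add.
One parent–offspring link: r = (1/2)^1 = 1/2.

0.5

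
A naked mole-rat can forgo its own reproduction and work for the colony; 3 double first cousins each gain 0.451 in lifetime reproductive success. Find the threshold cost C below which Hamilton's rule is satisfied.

0.33825

r to a double first cousin = 0.25 (double first cousins share both grandparent pairs — four paths of length 4: r = 4·(1/2)^4 = 1/4).
Hamilton's rule: n·r·B > C, so the trait is favored while C < n·r·B = 3·0.25·0.451 = 0.33825.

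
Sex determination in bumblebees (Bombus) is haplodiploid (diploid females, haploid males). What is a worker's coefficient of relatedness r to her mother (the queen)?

0.5

One meiotic link between diploid queen and diploid daughter: r = 1/2.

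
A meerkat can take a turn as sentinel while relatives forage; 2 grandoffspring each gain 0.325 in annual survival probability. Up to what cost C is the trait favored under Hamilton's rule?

r to a grandoffspring = 1/4 (two parent–offspring links: r = (1/2)^2 = 1/4).
Hamilton's rule: n·r·B > C, so the trait is favored while C < n·r·B = 2·0.25·0.325 = 0.1625.

0.1625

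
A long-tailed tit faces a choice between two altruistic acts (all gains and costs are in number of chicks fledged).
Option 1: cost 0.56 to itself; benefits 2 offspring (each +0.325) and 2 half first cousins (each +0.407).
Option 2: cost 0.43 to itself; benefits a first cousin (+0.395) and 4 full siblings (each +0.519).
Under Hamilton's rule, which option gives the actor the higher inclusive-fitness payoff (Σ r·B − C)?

Option 2

Option 1: r to an offspring = 0.5.
Option 1: r to a half first cousin = 0.0625.
Option 1: Σ r·B − C = (2·0.5·0.325 + 2·0.0625·0.407) − 0.56 = -0.184125.
Option 2: r to a first cousin = 0.125.
Option 2: r to a full sibling = 0.5.
Option 2: Σ r·B − C = (1·0.125·0.395 + 4·0.5·0.519) − 0.43 = 0.657375.
Option 2 has the higher net inclusive-fitness payoff.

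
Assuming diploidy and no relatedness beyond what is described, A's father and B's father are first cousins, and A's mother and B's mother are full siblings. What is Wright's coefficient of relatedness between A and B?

0.15625

Relatedness sums over independent paths through distinct common ancestors.
A and B are related in two ways: second cousins through their fathers (r = 1/32) and first cousins through their mothers (r = 1/8).
r = 1/32 + 1/8 = 0.15625.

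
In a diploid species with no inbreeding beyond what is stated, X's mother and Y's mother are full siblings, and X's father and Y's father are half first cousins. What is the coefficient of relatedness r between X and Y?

With two independent routes of shared ancestry, r is the sum of the two contributions.
X and Y are related in two ways: first cousins through their mothers (r = 1/8) and half second cousins through their fathers (r = 1/64).
r = 1/8 + 1/64 = 0.140625.

0.140625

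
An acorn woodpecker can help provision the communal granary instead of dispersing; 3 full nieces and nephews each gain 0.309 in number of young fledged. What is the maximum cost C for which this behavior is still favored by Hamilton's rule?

r to a full niece or nephew = 1/4 (full aunt/uncle↔niece/nephew: two paths of length 3 through the shared grandparent pair: r = 2·(1/2)^3 = 1/4).
Hamilton's rule: n·r·B > C, so the trait is favored while C < n·r·B = 3·0.25·0.309 = 0.23175.

0.23175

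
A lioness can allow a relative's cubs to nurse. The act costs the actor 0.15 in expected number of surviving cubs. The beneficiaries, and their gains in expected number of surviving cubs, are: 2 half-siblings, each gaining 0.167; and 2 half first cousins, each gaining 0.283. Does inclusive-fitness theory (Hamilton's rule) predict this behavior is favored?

Hamilton's rule: the trait is favored when the sum of r·B over every recipient exceeds the actor's cost C.
r to a half-sibling = 1/4 (half-sibs share one parent — one path of length 2: r = (1/2)^2 = 1/4).
r to a half first cousin = 0.0625 (half first cousins share one grandparent — one path of length 4: r = (1/2)^4 = 1/16).
Summing one r·B term per recipient: 2·0.25·0.167 + 2·0.0625·0.283 = 0.118875.
0.118875 < 0.15: the indirect benefit is less than the cost.

No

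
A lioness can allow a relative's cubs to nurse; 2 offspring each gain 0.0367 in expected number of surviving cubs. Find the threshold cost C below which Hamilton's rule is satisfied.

r to an offspring = 0.5 (one parent–offspring link: r = (1/2)^1 = 1/2).
Hamilton's rule: n·r·B > C, so the trait is favored while C < n·r·B = 2·0.5·0.0367 = 0.0367.

0.0367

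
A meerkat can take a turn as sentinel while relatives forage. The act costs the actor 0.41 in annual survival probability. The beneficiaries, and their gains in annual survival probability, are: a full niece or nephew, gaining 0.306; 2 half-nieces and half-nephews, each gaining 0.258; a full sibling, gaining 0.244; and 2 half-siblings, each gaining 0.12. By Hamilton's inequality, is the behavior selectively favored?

No

Hamilton's rule: the trait is favored when the sum of r·B over every recipient exceeds the actor's cost C.
r to a full niece or nephew = 0.25 (full aunt/uncle↔niece/nephew: two paths of length 3 through the shared grandparent pair: r = 2·(1/2)^3 = 1/4).
r to a half-niece or half-nephew = 0.125 (half-aunt/uncle↔niece/nephew: one path of length 3: r = (1/2)^3 = 1/8).
r to a full sibling = 1/2 (full sibs share both parents — two paths of length 2: r = 2·(1/2)^2 = 1/2).
r to a half-sibling = 0.25 (half-sibs share one parent — one path of length 2: r = (1/2)^2 = 1/4).
Summing one r·B term per recipient: 1·0.25·0.306 + 2·0.125·0.258 + 1·0.5·0.244 + 2·0.25·0.12 = 0.323.
0.323 < 0.41: the indirect benefit is less than the cost.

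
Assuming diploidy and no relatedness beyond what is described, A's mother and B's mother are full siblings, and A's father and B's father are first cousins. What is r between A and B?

Relatedness sums over independent paths through distinct common ancestors.
A and B are related in two ways: first cousins through their mothers (r = 1/8) and second cousins through their fathers (r = 1/32).
r = 1/8 + 1/32 = 5/32 = 0.15625.

0.15625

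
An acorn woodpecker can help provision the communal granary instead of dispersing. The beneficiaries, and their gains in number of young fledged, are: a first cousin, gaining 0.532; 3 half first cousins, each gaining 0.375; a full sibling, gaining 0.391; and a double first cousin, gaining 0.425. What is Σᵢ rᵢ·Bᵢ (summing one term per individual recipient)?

r to a first cousin = 1/8 (first cousins share one grandparent pair — two paths of length 4: r = 2·(1/2)^4 = 1/8).
r to a half first cousin = 1/16 (half first cousins share one grandparent — one path of length 4: r = (1/2)^4 = 1/16).
r to a full sibling = 0.5 (full sibs share both parents — two paths of length 2: r = 2·(1/2)^2 = 1/2).
r to a double first cousin = 0.25 (double first cousins share both grandparent pairs — four paths of length 4: r = 4·(1/2)^4 = 1/4).
Summing one r·B term per recipient: 1·0.125·0.532 + 3·0.0625·0.375 + 1·0.5·0.391 + 1·0.25·0.425 = 0.4385625.

0.4385625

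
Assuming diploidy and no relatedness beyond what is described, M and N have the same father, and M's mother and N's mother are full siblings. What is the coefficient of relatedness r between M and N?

Independent pedigree routes through distinct common ancestors add.
M and N are related in two ways: half-sibs through their shared father (r = 1/4) and first cousins through their mothers (r = 1/8).
r = 1/4 + 1/8 = 0.375.

0.375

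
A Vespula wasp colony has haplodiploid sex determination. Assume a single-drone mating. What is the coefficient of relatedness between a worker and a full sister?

0.75

Haplodiploid full sisters inherit their father's entire haploid genome identically (contributing 1/2) and on average half of their mother's contribution (1/2 · 1/2 = 1/4); r = 1/2 + 1/4 = 3/4.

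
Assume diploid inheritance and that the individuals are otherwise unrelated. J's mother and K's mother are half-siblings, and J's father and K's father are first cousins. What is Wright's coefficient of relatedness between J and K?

0.09375

With two independent routes of shared ancestry, r is the sum of the two contributions.
J and K are related in two ways: half first cousins through their mothers (r = 1/16) and second cousins through their fathers (r = 1/32).
r = 1/16 + 1/32 = 3/32 = 0.09375.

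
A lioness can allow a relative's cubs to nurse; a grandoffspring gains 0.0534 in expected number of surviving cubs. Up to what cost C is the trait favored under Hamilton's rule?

0.01335

r to a grandoffspring = 0.25 (two parent–offspring links: r = (1/2)^2 = 1/4).
Hamilton's rule: n·r·B > C, so the trait is favored while C < n·r·B = 1·0.25·0.0534 = 0.01335.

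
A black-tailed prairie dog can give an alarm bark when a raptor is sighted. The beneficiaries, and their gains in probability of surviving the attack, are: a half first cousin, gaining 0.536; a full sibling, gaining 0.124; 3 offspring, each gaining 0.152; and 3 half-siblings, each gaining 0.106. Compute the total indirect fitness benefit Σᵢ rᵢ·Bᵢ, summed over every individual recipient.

0.403

r to a half first cousin = 0.0625 (half first cousins share one grandparent — one path of length 4: r = (1/2)^4 = 1/16).
r to a full sibling = 1/2 (full sibs share both parents — two paths of length 2: r = 2·(1/2)^2 = 1/2).
r to an offspring = 1/2 (one parent–offspring link: r = (1/2)^1 = 1/2).
r to a half-sibling = 0.25 (half-sibs share one parent — one path of length 2: r = (1/2)^2 = 1/4).
Summing one r·B term per recipient: 1·0.0625·0.536 + 1·0.5·0.124 + 3·0.5·0.152 + 3·0.25·0.106 = 0.403.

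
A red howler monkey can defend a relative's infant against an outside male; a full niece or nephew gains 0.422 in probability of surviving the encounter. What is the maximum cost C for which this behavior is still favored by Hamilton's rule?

r to a full niece or nephew = 1/4 (full aunt/uncle↔niece/nephew: two paths of length 3 through the shared grandparent pair: r = 2·(1/2)^3 = 1/4).
Hamilton's rule: n·r·B > C, so the trait is favored while C < n·r·B = 1·0.25·0.422 = 0.1055.

0.1055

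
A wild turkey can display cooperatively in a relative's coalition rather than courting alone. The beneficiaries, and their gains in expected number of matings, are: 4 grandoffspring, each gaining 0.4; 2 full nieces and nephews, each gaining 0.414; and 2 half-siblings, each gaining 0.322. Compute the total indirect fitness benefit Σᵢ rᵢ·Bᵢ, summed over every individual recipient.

0.768

r to a grandoffspring = 1/4 (two parent–offspring links: r = (1/2)^2 = 1/4).
r to a full niece or nephew = 0.25 (full aunt/uncle↔niece/nephew: two paths of length 3 through the shared grandparent pair: r = 2·(1/2)^3 = 1/4).
r to a half-sibling = 0.25 (half-sibs share one parent — one path of length 2: r = (1/2)^2 = 1/4).
Summing one r·B term per recipient: 4·0.25·0.4 + 2·0.25·0.414 + 2·0.25·0.322 = 0.768.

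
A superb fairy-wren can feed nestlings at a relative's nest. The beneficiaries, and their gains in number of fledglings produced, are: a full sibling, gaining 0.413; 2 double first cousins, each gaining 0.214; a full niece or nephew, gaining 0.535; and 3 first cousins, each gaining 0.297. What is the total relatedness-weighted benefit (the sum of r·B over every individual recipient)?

0.558625

r to a full sibling = 1/2 (full sibs share both parents — two paths of length 2: r = 2·(1/2)^2 = 1/2).
r to a double first cousin = 1/4 (double first cousins share both grandparent pairs — four paths of length 4: r = 4·(1/2)^4 = 1/4).
r to a full niece or nephew = 1/4 (full aunt/uncle↔niece/nephew: two paths of length 3 through the shared grandparent pair: r = 2·(1/2)^3 = 1/4).
r to a first cousin = 0.125 (first cousins share one grandparent pair — two paths of length 4: r = 2·(1/2)^4 = 1/8).
Summing one r·B term per recipient: 1·0.5·0.413 + 2·0.25·0.214 + 1·0.25·0.535 + 3·0.125·0.297 = 0.558625.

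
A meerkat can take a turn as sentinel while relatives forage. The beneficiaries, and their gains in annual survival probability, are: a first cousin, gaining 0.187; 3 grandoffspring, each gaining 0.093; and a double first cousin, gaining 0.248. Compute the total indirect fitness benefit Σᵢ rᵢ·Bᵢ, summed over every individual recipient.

0.155125

r to a first cousin = 1/8 (first cousins share one grandparent pair — two paths of length 4: r = 2·(1/2)^4 = 1/8).
r to a grandoffspring = 0.25 (two parent–offspring links: r = (1/2)^2 = 1/4).
r to a double first cousin = 0.25 (double first cousins share both grandparent pairs — four paths of length 4: r = 4·(1/2)^4 = 1/4).
Summing one r·B term per recipient: 1·0.125·0.187 + 3·0.25·0.093 + 1·0.25·0.248 = 0.155125.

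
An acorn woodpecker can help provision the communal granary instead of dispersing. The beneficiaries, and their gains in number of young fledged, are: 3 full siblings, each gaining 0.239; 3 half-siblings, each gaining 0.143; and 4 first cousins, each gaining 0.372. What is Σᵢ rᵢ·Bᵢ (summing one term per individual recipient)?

r to a full sibling = 1/2 (full sibs share both parents — two paths of length 2: r = 2·(1/2)^2 = 1/2).
r to a half-sibling = 0.25 (half-sibs share one parent — one path of length 2: r = (1/2)^2 = 1/4).
r to a first cousin = 0.125 (first cousins share one grandparent pair — two paths of length 4: r = 2·(1/2)^4 = 1/8).
Summing one r·B term per recipient: 3·0.5·0.239 + 3·0.25·0.143 + 4·0.125·0.372 = 0.65175.

0.65175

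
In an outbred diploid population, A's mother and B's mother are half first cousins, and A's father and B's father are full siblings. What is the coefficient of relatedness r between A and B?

0.140625

Relatedness sums over independent paths through distinct common ancestors.
A and B are related in two ways: half second cousins through their mothers (r = 1/64) and first cousins through their fathers (r = 1/8).
r = 1/64 + 1/8 = 0.140625.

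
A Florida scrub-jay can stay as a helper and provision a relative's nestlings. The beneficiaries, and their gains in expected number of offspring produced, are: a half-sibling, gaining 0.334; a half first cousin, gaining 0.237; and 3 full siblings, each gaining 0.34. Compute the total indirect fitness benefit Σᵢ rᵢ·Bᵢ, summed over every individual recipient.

0.6083125

r to a half-sibling = 0.25 (half-sibs share one parent — one path of length 2: r = (1/2)^2 = 1/4).
r to a half first cousin = 0.0625 (half first cousins share one grandparent — one path of length 4: r = (1/2)^4 = 1/16).
r to a full sibling = 0.5 (full sibs share both parents — two paths of length 2: r = 2·(1/2)^2 = 1/2).
Summing one r·B term per recipient: 1·0.25·0.334 + 1·0.0625·0.237 + 3·0.5·0.34 = 0.6083125.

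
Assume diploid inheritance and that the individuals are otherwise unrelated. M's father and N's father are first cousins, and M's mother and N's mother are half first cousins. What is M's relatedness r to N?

0.046875

With two independent routes of shared ancestry, r is the sum of the two contributions.
M and N are related in two ways: second cousins through their fathers (r = 1/32) and half second cousins through their mothers (r = 1/64).
r = 1/32 + 1/64 = 0.046875.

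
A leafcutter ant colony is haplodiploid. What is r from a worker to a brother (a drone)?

Her haploid brother carries none of their father's genes and a random half of their mother's genome; that half matches the maternal half of her own genome with probability 1/2: r = 1/2 · 1/2 = 1/4.

0.25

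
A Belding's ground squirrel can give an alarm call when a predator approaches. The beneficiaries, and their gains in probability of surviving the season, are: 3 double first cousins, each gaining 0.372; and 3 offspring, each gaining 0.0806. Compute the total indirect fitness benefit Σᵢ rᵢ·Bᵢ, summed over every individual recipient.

r to a double first cousin = 1/4 (double first cousins share both grandparent pairs — four paths of length 4: r = 4·(1/2)^4 = 1/4).
r to an offspring = 1/2 (one parent–offspring link: r = (1/2)^1 = 1/2).
Summing one r·B term per recipient: 3·0.25·0.372 + 3·0.5·0.0806 = 0.3999.

0.3999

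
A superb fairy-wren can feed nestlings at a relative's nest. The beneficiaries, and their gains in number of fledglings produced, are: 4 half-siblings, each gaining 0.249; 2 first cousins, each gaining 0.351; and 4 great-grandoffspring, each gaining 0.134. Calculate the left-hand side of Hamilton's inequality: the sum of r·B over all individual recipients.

0.40375

r to a half-sibling = 1/4 (half-sibs share one parent — one path of length 2: r = (1/2)^2 = 1/4).
r to a first cousin = 0.125 (first cousins share one grandparent pair — two paths of length 4: r = 2·(1/2)^4 = 1/8).
r to a great-grandoffspring = 0.125 (three parent–offspring links: r = (1/2)^3 = 1/8).
Summing one r·B term per recipient: 4·0.25·0.249 + 2·0.125·0.351 + 4·0.125·0.134 = 0.40375.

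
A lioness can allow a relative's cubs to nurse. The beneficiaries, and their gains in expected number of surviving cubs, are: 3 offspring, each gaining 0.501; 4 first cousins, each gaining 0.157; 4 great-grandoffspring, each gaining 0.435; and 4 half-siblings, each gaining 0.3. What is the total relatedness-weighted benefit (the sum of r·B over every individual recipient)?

1.3475

r to an offspring = 1/2 (one parent–offspring link: r = (1/2)^1 = 1/2).
r to a first cousin = 1/8 (first cousins share one grandparent pair — two paths of length 4: r = 2·(1/2)^4 = 1/8).
r to a great-grandoffspring = 0.125 (three parent–offspring links: r = (1/2)^3 = 1/8).
r to a half-sibling = 1/4 (half-sibs share one parent — one path of length 2: r = (1/2)^2 = 1/4).
Summing one r·B term per recipient: 3·0.5·0.501 + 4·0.125·0.157 + 4·0.125·0.435 + 4·0.25·0.3 = 1.3475.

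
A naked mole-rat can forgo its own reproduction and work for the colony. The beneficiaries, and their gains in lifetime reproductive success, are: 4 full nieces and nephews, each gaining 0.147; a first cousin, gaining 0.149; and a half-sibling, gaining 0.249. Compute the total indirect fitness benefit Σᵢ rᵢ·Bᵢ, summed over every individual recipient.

r to a full niece or nephew = 0.25 (full aunt/uncle↔niece/nephew: two paths of length 3 through the shared grandparent pair: r = 2·(1/2)^3 = 1/4).
r to a first cousin = 1/8 (first cousins share one grandparent pair — two paths of length 4: r = 2·(1/2)^4 = 1/8).
r to a half-sibling = 1/4 (half-sibs share one parent — one path of length 2: r = (1/2)^2 = 1/4).
Summing one r·B term per recipient: 4·0.25·0.147 + 1·0.125·0.149 + 1·0.25·0.249 = 0.227875.

0.227875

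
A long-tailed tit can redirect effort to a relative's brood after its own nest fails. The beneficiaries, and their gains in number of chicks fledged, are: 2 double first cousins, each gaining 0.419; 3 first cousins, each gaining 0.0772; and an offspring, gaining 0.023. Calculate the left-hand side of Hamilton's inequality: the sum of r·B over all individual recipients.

r to a double first cousin = 1/4 (double first cousins share both grandparent pairs — four paths of length 4: r = 4·(1/2)^4 = 1/4).
r to a first cousin = 0.125 (first cousins share one grandparent pair — two paths of length 4: r = 2·(1/2)^4 = 1/8).
r to an offspring = 0.5 (one parent–offspring link: r = (1/2)^1 = 1/2).
Summing one r·B term per recipient: 2·0.25·0.419 + 3·0.125·0.0772 + 1·0.5·0.023 = 0.24995.

0.24995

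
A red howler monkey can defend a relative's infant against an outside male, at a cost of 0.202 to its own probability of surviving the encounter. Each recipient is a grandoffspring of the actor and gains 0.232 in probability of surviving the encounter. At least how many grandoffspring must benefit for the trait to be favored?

4

r to a grandoffspring = 0.25 (two parent–offspring links: r = (1/2)^2 = 1/4).
Hamilton's rule: n·r·B > C  ⇒  n > C/(r·B) = 0.202/(0.25·0.232) = 3.483.
The smallest integer exceeding 3.483 is 4.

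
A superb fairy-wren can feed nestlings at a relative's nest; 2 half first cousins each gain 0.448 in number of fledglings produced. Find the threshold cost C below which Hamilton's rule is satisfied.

0.056

r to a half first cousin = 0.0625 (half first cousins share one grandparent — one path of length 4: r = (1/2)^4 = 1/16).
Hamilton's rule: n·r·B > C, so the trait is favored while C < n·r·B = 2·0.0625·0.448 = 0.056.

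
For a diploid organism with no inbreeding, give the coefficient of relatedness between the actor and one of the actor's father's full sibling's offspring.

Each parent–offspring link contributes a factor of 1/2, and independent paths through distinct common ancestors add.
First cousins share one grandparent pair — two paths of length 4: r = 2·(1/2)^4 = 1/8.

0.125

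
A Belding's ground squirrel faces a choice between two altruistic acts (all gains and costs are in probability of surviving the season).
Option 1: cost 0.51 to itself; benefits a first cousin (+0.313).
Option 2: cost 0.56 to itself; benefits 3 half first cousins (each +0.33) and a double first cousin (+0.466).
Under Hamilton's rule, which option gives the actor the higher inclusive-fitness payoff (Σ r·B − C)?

Option 1: r to a first cousin = 0.125.
Option 1: Σ r·B − C = (1·0.125·0.313) − 0.51 = -0.470875.
Option 2: r to a half first cousin = 0.0625.
Option 2: r to a double first cousin = 0.25.
Option 2: Σ r·B − C = (3·0.0625·0.33 + 1·0.25·0.466) − 0.56 = -0.381625.
Option 2 has the higher net inclusive-fitness payoff.

Option 2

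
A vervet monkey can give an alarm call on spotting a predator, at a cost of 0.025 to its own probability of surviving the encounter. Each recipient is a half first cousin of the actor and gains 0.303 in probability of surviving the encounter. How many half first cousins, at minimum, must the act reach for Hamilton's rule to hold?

2

r to a half first cousin = 0.0625 (half first cousins share one grandparent — one path of length 4: r = (1/2)^4 = 1/16).
Hamilton's rule: n·r·B > C  ⇒  n > C/(r·B) = 0.025/(0.0625·0.303) = 1.32.
The smallest integer exceeding 1.32 is 2.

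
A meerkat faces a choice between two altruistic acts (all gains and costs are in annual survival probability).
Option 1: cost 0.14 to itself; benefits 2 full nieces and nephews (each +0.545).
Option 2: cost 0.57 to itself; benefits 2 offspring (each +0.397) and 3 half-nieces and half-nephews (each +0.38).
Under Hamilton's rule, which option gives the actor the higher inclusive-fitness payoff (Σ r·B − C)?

Option 1

Option 1: r to a full niece or nephew = 0.25.
Option 1: Σ r·B − C = (2·0.25·0.545) − 0.14 = 0.1325.
Option 2: r to an offspring = 0.5.
Option 2: r to a half-niece or half-nephew = 0.125.
Option 2: Σ r·B − C = (2·0.5·0.397 + 3·0.125·0.38) − 0.57 = -0.0305.
Option 1 has the higher net inclusive-fitness payoff.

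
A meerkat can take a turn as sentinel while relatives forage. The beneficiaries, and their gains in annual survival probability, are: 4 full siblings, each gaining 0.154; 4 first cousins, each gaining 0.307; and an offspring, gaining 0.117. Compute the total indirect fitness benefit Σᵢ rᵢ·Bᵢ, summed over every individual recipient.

r to a full sibling = 0.5 (full sibs share both parents — two paths of length 2: r = 2·(1/2)^2 = 1/2).
r to a first cousin = 0.125 (first cousins share one grandparent pair — two paths of length 4: r = 2·(1/2)^4 = 1/8).
r to an offspring = 0.5 (one parent–offspring link: r = (1/2)^1 = 1/2).
Summing one r·B term per recipient: 4·0.5·0.154 + 4·0.125·0.307 + 1·0.5·0.117 = 0.52.

0.52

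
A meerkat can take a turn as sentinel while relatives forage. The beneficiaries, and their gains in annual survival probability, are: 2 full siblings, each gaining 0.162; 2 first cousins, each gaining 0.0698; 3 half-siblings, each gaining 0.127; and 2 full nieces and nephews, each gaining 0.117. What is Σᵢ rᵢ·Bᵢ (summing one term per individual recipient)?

0.3332

r to a full sibling = 0.5 (full sibs share both parents — two paths of length 2: r = 2·(1/2)^2 = 1/2).
r to a first cousin = 1/8 (first cousins share one grandparent pair — two paths of length 4: r = 2·(1/2)^4 = 1/8).
r to a half-sibling = 0.25 (half-sibs share one parent — one path of length 2: r = (1/2)^2 = 1/4).
r to a full niece or nephew = 1/4 (full aunt/uncle↔niece/nephew: two paths of length 3 through the shared grandparent pair: r = 2·(1/2)^3 = 1/4).
Summing one r·B term per recipient: 2·0.5·0.162 + 2·0.125·0.0698 + 3·0.25·0.127 + 2·0.25·0.117 = 0.3332.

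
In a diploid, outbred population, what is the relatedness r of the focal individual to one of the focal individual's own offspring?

0.5

Each parent–offspring link contributes a factor of 1/2, and independent paths through distinct common ancestors add.
One parent–offspring link: r = (1/2)^1 = 1/2.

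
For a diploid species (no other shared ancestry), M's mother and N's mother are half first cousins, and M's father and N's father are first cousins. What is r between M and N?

0.046875

With two independent routes of shared ancestry, r is the sum of the two contributions.
M and N are related in two ways: half second cousins through their mothers (r = 1/64) and second cousins through their fathers (r = 1/32).
r = 1/64 + 1/32 = 3/64 = 0.046875.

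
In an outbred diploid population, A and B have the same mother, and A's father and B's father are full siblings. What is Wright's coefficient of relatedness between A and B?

0.375

With two independent routes of shared ancestry, r is the sum of the two contributions.
A and B are related in two ways: half-sibs through their shared mother (r = 1/4) and first cousins through their fathers (r = 1/8).
r = 1/4 + 1/8 = 3/8 = 0.375.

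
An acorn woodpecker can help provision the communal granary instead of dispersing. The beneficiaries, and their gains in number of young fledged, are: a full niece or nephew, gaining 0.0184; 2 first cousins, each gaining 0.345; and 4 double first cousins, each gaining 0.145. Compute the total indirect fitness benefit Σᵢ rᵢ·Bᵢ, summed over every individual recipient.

r to a full niece or nephew = 0.25 (full aunt/uncle↔niece/nephew: two paths of length 3 through the shared grandparent pair: r = 2·(1/2)^3 = 1/4).
r to a first cousin = 1/8 (first cousins share one grandparent pair — two paths of length 4: r = 2·(1/2)^4 = 1/8).
r to a double first cousin = 0.25 (double first cousins share both grandparent pairs — four paths of length 4: r = 4·(1/2)^4 = 1/4).
Summing one r·B term per recipient: 1·0.25·0.0184 + 2·0.125·0.345 + 4·0.25·0.145 = 0.23585.

0.23585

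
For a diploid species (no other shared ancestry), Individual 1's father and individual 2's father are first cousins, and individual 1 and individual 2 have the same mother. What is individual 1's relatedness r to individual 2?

0.28125

Independent pedigree routes through distinct common ancestors add.
Individual 1 and individual 2 are related in two ways: second cousins through their fathers (r = 1/32) and half-sibs through their shared mother (r = 1/4).
r = 1/32 + 1/4 = 9/32 = 0.28125.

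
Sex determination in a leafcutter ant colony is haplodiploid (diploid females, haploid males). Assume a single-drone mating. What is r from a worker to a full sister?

0.75

Haplodiploid full sisters inherit their father's entire haploid genome identically (contributing 1/2) and on average half of their mother's contribution (1/2 · 1/2 = 1/4); r = 1/2 + 1/4 = 3/4.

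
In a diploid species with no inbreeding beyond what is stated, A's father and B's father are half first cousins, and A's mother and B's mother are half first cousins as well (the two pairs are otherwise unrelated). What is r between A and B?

Wright's path rule: contributions from independent ancestry routes add.
A and B are related in two ways: half second cousins through their fathers (r = 1/64) and half second cousins through their mothers (r = 1/64).
r = 1/64 + 1/64 = 1/32 = 0.03125.

0.03125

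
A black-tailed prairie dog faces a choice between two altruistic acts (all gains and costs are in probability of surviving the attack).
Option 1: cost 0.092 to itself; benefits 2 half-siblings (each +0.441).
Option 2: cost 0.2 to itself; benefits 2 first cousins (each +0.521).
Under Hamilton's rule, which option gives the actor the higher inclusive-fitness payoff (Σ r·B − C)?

Option 1: r to a half-sibling = 0.25.
Option 1: Σ r·B − C = (2·0.25·0.441) − 0.092 = 0.1285.
Option 2: r to a first cousin = 0.125.
Option 2: Σ r·B − C = (2·0.125·0.521) − 0.2 = -0.06975.
Option 1 has the higher net inclusive-fitness payoff.

Option 1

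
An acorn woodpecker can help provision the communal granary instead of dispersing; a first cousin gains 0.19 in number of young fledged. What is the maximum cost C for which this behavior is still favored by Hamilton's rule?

0.02375

r to a first cousin = 1/8 (first cousins share one grandparent pair — two paths of length 4: r = 2·(1/2)^4 = 1/8).
Hamilton's rule: n·r·B > C, so the trait is favored while C < n·r·B = 1·0.125·0.19 = 0.02375.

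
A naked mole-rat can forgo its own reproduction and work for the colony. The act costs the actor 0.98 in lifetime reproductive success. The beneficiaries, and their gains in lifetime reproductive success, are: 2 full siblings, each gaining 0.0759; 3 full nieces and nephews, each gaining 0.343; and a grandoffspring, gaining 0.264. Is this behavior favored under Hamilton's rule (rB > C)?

No

Hamilton's rule: the trait is favored when the sum of r·B over every recipient exceeds the actor's cost C.
r to a full sibling = 0.5 (full sibs share both parents — two paths of length 2: r = 2·(1/2)^2 = 1/2).
r to a full niece or nephew = 1/4 (full aunt/uncle↔niece/nephew: two paths of length 3 through the shared grandparent pair: r = 2·(1/2)^3 = 1/4).
r to a grandoffspring = 1/4 (two parent–offspring links: r = (1/2)^2 = 1/4).
Summing one r·B term per recipient: 2·0.5·0.0759 + 3·0.25·0.343 + 1·0.25·0.264 = 0.39915.
0.39915 < 0.98: the indirect benefit is less than the cost.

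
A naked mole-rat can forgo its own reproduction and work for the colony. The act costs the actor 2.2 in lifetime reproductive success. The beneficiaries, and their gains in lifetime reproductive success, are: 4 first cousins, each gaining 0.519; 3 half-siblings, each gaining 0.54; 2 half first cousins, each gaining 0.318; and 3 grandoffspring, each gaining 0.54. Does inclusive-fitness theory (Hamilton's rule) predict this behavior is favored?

Hamilton's rule: the trait is favored when the sum of r·B over every recipient exceeds the actor's cost C.
r to a first cousin = 0.125 (first cousins share one grandparent pair — two paths of length 4: r = 2·(1/2)^4 = 1/8).
r to a half-sibling = 1/4 (half-sibs share one parent — one path of length 2: r = (1/2)^2 = 1/4).
r to a half first cousin = 1/16 (half first cousins share one grandparent — one path of length 4: r = (1/2)^4 = 1/16).
r to a grandoffspring = 0.25 (two parent–offspring links: r = (1/2)^2 = 1/4).
Summing one r·B term per recipient: 4·0.125·0.519 + 3·0.25·0.54 + 2·0.0625·0.318 + 3·0.25·0.54 = 1.10925.
1.10925 < 2.2: the indirect benefit is less than the cost.

No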